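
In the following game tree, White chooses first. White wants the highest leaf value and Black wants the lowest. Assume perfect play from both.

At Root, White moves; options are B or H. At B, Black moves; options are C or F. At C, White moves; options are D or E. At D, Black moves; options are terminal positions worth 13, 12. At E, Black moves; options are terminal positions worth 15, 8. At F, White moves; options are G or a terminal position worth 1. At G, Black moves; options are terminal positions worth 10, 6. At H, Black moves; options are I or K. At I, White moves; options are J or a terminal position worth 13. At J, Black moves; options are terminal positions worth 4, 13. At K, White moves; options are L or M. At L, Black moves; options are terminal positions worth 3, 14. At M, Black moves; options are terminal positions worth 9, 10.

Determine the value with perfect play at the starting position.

9

D (Black): min(13, 12) = 12
E (Black): min(15, 8) = 8
C (White): max(12, 8) = 12
G (Black): min(10, 6) = 6
F (White): max(6, 1) = 6
B (Black): min(12, 6) = 6
J (Black): min(4, 13) = 4
I (White): max(4, 13) = 13
L (Black): min(3, 14) = 3
M (Black): min(9, 10) = 9
K (White): max(3, 9) = 9
H (Black): min(13, 9) = 9
Root (White): max(6, 9) = 9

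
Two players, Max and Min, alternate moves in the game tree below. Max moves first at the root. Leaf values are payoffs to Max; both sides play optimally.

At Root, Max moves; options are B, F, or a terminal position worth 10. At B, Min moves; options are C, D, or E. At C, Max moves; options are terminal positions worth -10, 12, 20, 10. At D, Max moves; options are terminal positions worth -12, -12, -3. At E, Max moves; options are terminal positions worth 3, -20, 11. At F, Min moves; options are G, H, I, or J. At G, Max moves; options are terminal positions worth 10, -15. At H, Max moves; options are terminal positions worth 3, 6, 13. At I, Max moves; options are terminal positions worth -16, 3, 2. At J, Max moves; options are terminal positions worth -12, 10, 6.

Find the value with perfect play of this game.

10

C (Max): max(-10, 12, 20, 10) = 20
D (Max): max(-12, -12, -3) = -3
E (Max): max(3, -20, 11) = 11
B (Min): min(20, -3, 11) = -3
G (Max): max(10, -15) = 10
H (Max): max(3, 6, 13) = 13
I (Max): max(-16, 3, 2) = 3
J (Max): max(-12, 10, 6) = 10
F (Min): min(10, 13, 3, 10) = 3
Root (Max): max(-3, 3, 10) = 10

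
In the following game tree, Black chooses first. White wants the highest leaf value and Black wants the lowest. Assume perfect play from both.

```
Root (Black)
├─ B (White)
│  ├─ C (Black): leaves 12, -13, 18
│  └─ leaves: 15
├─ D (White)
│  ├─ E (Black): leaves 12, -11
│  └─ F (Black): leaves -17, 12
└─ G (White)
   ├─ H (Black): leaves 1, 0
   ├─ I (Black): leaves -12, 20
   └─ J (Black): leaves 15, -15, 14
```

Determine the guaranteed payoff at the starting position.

-11

C (Black): min(12, -13, 18) = -13
B (White): max(-13, 15) = 15
E (Black): min(12, -11) = -11
F (Black): min(-17, 12) = -17
D (White): max(-11, -17) = -11
H (Black): min(1, 0) = 0
I (Black): min(-12, 20) = -12
J (Black): min(15, -15, 14) = -15
G (White): max(0, -12, -15) = 0
Root (Black): min(15, -11, 0) = -11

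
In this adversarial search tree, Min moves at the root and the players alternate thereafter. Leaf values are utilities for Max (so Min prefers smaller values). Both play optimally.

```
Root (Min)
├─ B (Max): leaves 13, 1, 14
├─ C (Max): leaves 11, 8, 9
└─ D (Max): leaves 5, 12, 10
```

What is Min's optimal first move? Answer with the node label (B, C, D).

C

B (Max): max(13, 1, 14) = 14
C (Max): max(11, 8, 9) = 11
D (Max): max(5, 12, 10) = 12
Root (Min): min(14, 11, 12) = 11
Min picks the child with the lowest value: C (value 11).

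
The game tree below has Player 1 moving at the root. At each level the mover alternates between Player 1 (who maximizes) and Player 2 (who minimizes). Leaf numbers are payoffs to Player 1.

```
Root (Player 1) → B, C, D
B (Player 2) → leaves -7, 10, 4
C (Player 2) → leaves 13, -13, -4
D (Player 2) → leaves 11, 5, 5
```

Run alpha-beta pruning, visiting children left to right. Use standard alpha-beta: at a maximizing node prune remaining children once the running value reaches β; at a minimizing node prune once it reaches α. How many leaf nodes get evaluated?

8

B [α=-∞,β=+∞]: v=-7
C [α=-7,β=+∞]: v=-13 after child 2 ≤ α → α-cutoff, skip 1
D [α=-7,β=+∞]: v=5
Root [α=-∞,β=+∞]: v=5
Leaves evaluated: 8 of 9.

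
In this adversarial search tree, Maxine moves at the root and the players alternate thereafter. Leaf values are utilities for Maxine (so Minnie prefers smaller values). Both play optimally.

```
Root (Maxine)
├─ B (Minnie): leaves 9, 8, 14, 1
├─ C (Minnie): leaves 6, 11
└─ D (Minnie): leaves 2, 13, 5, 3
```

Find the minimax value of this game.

6

B (Minnie): min(9, 8, 14, 1) = 1
C (Minnie): min(6, 11) = 6
D (Minnie): min(2, 13, 5, 3) = 2
Root (Maxine): max(1, 6, 2) = 6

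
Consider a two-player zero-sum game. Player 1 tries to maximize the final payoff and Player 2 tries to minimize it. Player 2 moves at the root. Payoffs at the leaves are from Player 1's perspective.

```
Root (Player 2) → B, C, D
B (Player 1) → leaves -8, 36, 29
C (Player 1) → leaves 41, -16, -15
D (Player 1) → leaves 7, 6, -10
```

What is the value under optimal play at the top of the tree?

7

B (Player 1): max(-8, 36, 29) = 36
C (Player 1): max(41, -16, -15) = 41
D (Player 1): max(7, 6, -10) = 7
Root (Player 2): min(36, 41, 7) = 7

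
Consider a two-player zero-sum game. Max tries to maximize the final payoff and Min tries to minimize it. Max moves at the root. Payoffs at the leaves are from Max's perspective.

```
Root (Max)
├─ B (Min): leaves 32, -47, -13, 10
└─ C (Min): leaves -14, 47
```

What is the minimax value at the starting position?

B (Min): min(32, -47, -13, 10) = -47
C (Min): min(-14, 47) = -14
Root (Max): max(-47, -14) = -14

-14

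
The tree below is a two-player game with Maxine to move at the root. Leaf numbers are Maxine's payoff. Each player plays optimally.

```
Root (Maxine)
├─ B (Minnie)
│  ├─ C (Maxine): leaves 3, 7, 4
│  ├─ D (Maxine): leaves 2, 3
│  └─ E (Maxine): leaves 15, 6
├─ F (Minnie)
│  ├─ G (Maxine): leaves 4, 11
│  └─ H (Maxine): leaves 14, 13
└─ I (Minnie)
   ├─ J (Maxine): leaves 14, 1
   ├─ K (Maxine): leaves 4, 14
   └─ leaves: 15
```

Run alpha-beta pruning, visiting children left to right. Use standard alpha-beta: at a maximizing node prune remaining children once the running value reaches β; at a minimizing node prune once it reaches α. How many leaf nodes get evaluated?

C [α=-∞,β=+∞]: v=7
D [α=-∞,β=7]: v=3
E [α=-∞,β=3]: v=15 after child 1 ≥ β → β-cutoff, skip 1
B [α=-∞,β=+∞]: v=3
G [α=3,β=+∞]: v=11
H [α=3,β=11]: v=14 after child 1 ≥ β → β-cutoff, skip 1
F [α=3,β=+∞]: v=11
J [α=11,β=+∞]: v=14
K [α=11,β=14]: v=14
I [α=11,β=+∞]: v=14
Root [α=-∞,β=+∞]: v=14
Leaves evaluated: 14 of 16.

14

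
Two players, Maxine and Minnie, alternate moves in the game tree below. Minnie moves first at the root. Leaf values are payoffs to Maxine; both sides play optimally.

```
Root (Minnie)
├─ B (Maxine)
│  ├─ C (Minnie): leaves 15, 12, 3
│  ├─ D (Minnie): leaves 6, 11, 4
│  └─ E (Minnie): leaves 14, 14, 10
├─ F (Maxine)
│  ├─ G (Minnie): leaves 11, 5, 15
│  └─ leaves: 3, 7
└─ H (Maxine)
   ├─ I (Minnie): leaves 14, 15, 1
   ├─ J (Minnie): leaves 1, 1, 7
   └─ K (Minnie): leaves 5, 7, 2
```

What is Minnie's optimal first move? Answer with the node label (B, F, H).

C (Minnie): min(15, 12, 3) = 3
D (Minnie): min(6, 11, 4) = 4
E (Minnie): min(14, 14, 10) = 10
B (Maxine): max(3, 4, 10) = 10
G (Minnie): min(11, 5, 15) = 5
F (Maxine): max(5, 3, 7) = 7
I (Minnie): min(14, 15, 1) = 1
J (Minnie): min(1, 1, 7) = 1
K (Minnie): min(5, 7, 2) = 2
H (Maxine): max(1, 1, 2) = 2
Root (Minnie): min(10, 7, 2) = 2
Minnie picks the child with the lowest value: H (value 2).

H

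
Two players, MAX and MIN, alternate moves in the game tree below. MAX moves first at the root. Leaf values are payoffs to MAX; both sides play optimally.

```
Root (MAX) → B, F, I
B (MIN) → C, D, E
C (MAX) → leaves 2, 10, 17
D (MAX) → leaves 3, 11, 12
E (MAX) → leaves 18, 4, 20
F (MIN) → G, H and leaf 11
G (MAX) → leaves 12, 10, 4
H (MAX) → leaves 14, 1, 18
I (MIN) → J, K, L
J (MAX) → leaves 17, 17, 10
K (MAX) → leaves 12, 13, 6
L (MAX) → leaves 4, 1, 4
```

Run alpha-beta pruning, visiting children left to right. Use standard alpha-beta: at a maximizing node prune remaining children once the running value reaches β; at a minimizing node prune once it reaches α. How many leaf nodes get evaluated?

19

C [α=-∞,β=+∞]: v=17
D [α=-∞,β=17]: v=12
E [α=-∞,β=12]: v=18 after child 1 ≥ β → β-cutoff, skip 2
B [α=-∞,β=+∞]: v=12
G [α=12,β=+∞]: v=12
F [α=12,β=+∞]: v=12 after child 1 ≤ α → α-cutoff, skip 2
J [α=12,β=+∞]: v=17
K [α=12,β=17]: v=13
L [α=12,β=13]: v=4
I [α=12,β=+∞]: v=4
Root [α=-∞,β=+∞]: v=12
Leaves evaluated: 19 of 25.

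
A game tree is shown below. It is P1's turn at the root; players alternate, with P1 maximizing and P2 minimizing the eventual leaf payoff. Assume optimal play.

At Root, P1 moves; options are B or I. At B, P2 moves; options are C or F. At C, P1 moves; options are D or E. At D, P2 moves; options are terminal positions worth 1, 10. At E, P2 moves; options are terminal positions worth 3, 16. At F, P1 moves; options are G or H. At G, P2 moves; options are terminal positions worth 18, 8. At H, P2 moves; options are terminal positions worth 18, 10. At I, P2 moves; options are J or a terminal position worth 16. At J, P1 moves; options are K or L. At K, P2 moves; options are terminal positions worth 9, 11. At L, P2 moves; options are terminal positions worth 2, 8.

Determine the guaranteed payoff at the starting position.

9

D (P2): min(1, 10) = 1
E (P2): min(3, 16) = 3
C (P1): max(1, 3) = 3
G (P2): min(18, 8) = 8
H (P2): min(18, 10) = 10
F (P1): max(8, 10) = 10
B (P2): min(3, 10) = 3
K (P2): min(9, 11) = 9
L (P2): min(2, 8) = 2
J (P1): max(9, 2) = 9
I (P2): min(9, 16) = 9
Root (P1): max(3, 9) = 9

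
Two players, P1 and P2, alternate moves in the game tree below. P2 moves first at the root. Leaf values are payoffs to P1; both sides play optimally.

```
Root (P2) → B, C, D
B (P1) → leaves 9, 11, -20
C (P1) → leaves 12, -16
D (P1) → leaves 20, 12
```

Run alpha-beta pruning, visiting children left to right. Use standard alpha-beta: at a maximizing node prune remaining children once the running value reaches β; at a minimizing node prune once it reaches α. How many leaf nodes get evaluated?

B [α=-∞,β=+∞]: v=11
C [α=-∞,β=11]: v=12 after child 1 ≥ β → β-cutoff, skip 1
D [α=-∞,β=11]: v=20 after child 1 ≥ β → β-cutoff, skip 1
Root [α=-∞,β=+∞]: v=11
Leaves evaluated: 5 of 7.

5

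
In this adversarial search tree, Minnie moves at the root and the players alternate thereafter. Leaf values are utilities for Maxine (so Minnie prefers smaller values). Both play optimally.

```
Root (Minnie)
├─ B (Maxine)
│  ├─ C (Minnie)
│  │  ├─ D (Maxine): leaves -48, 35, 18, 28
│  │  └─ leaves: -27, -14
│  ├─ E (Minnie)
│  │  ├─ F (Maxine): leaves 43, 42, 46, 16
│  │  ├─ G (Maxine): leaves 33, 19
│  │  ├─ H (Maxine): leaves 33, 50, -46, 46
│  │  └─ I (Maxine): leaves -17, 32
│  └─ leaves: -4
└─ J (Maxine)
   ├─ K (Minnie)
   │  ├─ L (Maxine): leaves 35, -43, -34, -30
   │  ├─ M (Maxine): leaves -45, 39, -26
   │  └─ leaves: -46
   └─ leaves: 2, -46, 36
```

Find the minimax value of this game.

32

D (Maxine): max(-48, 35, 18, 28) = 35
C (Minnie): min(35, -27, -14) = -27
F (Maxine): max(43, 42, 46, 16) = 46
G (Maxine): max(33, 19) = 33
H (Maxine): max(33, 50, -46, 46) = 50
I (Maxine): max(-17, 32) = 32
E (Minnie): min(46, 33, 50, 32) = 32
B (Maxine): max(-27, 32, -4) = 32
L (Maxine): max(35, -43, -34, -30) = 35
M (Maxine): max(-45, 39, -26) = 39
K (Minnie): min(35, 39, -46) = -46
J (Maxine): max(-46, 2, -46, 36) = 36
Root (Minnie): min(32, 36) = 32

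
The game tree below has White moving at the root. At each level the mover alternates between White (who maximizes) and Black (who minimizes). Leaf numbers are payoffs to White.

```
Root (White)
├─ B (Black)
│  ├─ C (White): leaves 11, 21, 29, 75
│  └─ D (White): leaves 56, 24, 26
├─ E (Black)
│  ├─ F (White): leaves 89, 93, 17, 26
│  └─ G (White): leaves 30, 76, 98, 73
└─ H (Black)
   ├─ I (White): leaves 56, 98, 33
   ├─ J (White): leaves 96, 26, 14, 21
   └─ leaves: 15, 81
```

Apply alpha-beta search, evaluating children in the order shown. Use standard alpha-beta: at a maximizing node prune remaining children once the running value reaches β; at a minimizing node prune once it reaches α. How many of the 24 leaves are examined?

C [α=-∞,β=+∞]: v=75
D [α=-∞,β=75]: v=56
B [α=-∞,β=+∞]: v=56
F [α=56,β=+∞]: v=93
G [α=56,β=93]: v=98 after child 3 ≥ β → β-cutoff, skip 1
E [α=56,β=+∞]: v=93
I [α=93,β=+∞]: v=98
J [α=93,β=98]: v=96
H [α=93,β=+∞]: v=15 after child 3 ≤ α → α-cutoff, skip 1
Root [α=-∞,β=+∞]: v=93
Leaves evaluated: 22 of 24.

22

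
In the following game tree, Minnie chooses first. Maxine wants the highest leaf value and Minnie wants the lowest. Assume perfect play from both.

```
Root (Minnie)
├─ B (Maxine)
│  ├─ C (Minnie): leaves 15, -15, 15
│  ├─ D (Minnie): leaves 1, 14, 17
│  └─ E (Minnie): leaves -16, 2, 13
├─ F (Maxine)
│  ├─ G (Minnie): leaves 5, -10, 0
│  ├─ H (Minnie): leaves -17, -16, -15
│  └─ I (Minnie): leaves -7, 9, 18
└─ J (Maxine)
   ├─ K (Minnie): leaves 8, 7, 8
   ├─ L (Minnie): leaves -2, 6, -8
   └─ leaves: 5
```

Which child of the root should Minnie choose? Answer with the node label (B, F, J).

C (Minnie): min(15, -15, 15) = -15
D (Minnie): min(1, 14, 17) = 1
E (Minnie): min(-16, 2, 13) = -16
B (Maxine): max(-15, 1, -16) = 1
G (Minnie): min(5, -10, 0) = -10
H (Minnie): min(-17, -16, -15) = -17
I (Minnie): min(-7, 9, 18) = -7
F (Maxine): max(-10, -17, -7) = -7
K (Minnie): min(8, 7, 8) = 7
L (Minnie): min(-2, 6, -8) = -8
J (Maxine): max(7, -8, 5) = 7
Root (Minnie): min(1, -7, 7) = -7
Minnie picks the child with the lowest value: F (value -7).

F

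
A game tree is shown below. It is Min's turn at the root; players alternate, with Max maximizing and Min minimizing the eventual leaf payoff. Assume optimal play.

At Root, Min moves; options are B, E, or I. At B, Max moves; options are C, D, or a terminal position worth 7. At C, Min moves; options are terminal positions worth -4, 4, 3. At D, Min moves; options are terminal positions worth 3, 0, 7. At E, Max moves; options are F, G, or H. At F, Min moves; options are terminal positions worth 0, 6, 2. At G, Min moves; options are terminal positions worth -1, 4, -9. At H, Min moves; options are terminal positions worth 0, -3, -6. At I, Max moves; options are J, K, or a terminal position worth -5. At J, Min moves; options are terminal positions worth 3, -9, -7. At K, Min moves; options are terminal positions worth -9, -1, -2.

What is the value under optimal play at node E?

0

F: min(0, 6, 2) = 0
G: min(-1, 4, -9) = -9
H: min(0, -3, -6) = -6
E: max(0, -9, -6) = 0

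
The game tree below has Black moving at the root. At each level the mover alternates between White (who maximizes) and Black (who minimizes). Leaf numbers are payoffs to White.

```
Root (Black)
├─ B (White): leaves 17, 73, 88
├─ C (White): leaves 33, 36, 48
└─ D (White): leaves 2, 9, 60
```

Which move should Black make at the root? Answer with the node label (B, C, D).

C

B (White): max(17, 73, 88) = 88
C (White): max(33, 36, 48) = 48
D (White): max(2, 9, 60) = 60
Root (Black): min(88, 48, 60) = 48
Black picks the child with the lowest value: C (value 48).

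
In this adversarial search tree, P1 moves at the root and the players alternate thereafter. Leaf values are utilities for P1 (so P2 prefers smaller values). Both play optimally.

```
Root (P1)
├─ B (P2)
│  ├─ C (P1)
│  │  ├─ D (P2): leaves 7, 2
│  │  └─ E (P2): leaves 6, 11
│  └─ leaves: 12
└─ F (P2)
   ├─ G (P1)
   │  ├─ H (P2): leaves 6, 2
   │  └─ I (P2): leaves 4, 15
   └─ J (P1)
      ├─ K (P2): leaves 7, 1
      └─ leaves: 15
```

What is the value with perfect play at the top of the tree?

6

D (P2): min(7, 2) = 2
E (P2): min(6, 11) = 6
C (P1): max(2, 6) = 6
B (P2): min(6, 12) = 6
H (P2): min(6, 2) = 2
I (P2): min(4, 15) = 4
G (P1): max(2, 4) = 4
K (P2): min(7, 1) = 1
J (P1): max(1, 15) = 15
F (P2): min(4, 15) = 4
Root (P1): max(6, 4) = 6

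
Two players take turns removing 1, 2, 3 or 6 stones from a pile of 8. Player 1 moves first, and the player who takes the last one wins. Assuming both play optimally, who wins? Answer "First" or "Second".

i:   0  1  2  3  4  5  6  7  8
     L  W  W  W  L  W  W  W  L
Position 8 is L, so the second player wins.

Second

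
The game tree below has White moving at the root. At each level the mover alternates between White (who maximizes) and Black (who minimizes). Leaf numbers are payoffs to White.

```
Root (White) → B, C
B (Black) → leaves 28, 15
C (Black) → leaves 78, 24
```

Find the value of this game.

B (Black): min(28, 15) = 15
C (Black): min(78, 24) = 24
Root (White): max(15, 24) = 24

24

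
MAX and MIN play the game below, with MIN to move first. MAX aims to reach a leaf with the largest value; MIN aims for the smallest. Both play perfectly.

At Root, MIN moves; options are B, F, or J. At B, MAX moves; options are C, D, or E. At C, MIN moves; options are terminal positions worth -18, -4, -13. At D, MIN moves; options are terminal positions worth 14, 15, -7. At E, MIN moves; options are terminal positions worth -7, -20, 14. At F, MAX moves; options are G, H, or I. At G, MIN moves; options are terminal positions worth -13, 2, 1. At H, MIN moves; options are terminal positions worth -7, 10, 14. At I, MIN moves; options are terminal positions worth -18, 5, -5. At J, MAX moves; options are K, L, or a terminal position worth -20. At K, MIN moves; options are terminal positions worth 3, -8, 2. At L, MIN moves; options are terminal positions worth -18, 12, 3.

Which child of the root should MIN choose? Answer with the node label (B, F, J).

J

C (MIN): min(-18, -4, -13) = -18
D (MIN): min(14, 15, -7) = -7
E (MIN): min(-7, -20, 14) = -20
B (MAX): max(-18, -7, -20) = -7
G (MIN): min(-13, 2, 1) = -13
H (MIN): min(-7, 10, 14) = -7
I (MIN): min(-18, 5, -5) = -18
F (MAX): max(-13, -7, -18) = -7
K (MIN): min(3, -8, 2) = -8
L (MIN): min(-18, 12, 3) = -18
J (MAX): max(-8, -18, -20) = -8
Root (MIN): min(-7, -7, -8) = -8
MIN picks the child with the lowest value: J (value -8).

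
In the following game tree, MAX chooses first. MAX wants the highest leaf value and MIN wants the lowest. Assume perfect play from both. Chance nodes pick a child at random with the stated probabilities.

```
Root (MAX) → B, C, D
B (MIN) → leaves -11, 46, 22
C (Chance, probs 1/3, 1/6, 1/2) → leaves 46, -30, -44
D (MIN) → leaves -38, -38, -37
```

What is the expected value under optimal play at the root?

-11

B (MIN): min(-11, 46, 22) = -11
C (Chance): 1/3·46 + 1/6·-30 + 1/2·-44 = -11.67
D (MIN): min(-38, -38, -37) = -38
Root (MAX): max(-11, -11.67, -38) = -11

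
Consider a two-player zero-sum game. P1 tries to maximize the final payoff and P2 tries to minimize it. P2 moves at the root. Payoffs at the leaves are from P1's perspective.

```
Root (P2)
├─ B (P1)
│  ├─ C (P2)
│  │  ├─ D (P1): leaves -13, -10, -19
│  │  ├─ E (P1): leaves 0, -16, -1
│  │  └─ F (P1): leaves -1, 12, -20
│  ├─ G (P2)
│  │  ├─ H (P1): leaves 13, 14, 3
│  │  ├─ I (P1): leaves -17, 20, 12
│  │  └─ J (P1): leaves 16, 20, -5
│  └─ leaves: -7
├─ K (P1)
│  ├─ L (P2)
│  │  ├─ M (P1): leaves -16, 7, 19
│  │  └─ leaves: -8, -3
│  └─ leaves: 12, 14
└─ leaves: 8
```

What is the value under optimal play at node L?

M: max(-16, 7, 19) = 19
L: min(19, -8, -3) = -8

-8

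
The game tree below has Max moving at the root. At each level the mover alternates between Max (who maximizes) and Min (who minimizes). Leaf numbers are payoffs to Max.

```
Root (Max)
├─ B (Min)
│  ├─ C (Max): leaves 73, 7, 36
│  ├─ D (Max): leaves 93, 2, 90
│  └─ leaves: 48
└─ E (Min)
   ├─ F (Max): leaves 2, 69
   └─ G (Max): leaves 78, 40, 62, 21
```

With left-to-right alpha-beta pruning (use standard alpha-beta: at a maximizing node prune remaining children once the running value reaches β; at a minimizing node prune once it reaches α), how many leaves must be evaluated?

C [α=-∞,β=+∞]: v=73
D [α=-∞,β=73]: v=93 after child 1 ≥ β → β-cutoff, skip 2
B [α=-∞,β=+∞]: v=48
F [α=48,β=+∞]: v=69
G [α=48,β=69]: v=78 after child 1 ≥ β → β-cutoff, skip 3
E [α=48,β=+∞]: v=69
Root [α=-∞,β=+∞]: v=69
Leaves evaluated: 8 of 13.

8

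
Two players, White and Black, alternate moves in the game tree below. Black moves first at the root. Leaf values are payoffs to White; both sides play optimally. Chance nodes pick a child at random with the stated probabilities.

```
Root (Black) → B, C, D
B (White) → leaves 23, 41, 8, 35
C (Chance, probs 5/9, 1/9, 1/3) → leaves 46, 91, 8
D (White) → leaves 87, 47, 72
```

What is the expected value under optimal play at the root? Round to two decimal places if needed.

38.33

B (White): max(23, 41, 8, 35) = 41
C (Chance): 5/9·46 + 1/9·91 + 1/3·8 = 38.33
D (White): max(87, 47, 72) = 87
Root (Black): min(41, 38.33, 87) = 38.33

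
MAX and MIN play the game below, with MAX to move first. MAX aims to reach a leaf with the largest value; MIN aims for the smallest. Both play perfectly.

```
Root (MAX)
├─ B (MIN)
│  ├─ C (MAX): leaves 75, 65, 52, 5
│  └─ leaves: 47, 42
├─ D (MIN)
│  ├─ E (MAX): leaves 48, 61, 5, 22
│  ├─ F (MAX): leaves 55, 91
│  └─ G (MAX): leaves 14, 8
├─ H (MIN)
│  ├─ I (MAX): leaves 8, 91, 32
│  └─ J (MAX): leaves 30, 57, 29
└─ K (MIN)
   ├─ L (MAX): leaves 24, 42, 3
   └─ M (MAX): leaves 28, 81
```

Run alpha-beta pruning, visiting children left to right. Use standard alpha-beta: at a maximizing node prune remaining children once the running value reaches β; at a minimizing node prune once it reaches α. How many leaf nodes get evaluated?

C [α=-∞,β=+∞]: v=75
B [α=-∞,β=+∞]: v=42
E [α=42,β=+∞]: v=61
F [α=42,β=61]: v=91
G [α=42,β=61]: v=14
D [α=42,β=+∞]: v=14
I [α=42,β=+∞]: v=91
J [α=42,β=91]: v=57
H [α=42,β=+∞]: v=57
L [α=57,β=+∞]: v=42
K [α=57,β=+∞]: v=42 after child 1 ≤ α → α-cutoff, skip 1
Root [α=-∞,β=+∞]: v=57
Leaves evaluated: 23 of 25.

23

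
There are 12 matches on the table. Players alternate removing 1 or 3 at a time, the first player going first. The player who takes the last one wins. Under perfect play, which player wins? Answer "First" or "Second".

Positions where the player to move wins (W) vs loses (L):
i:   0  1  2  3  4  5  6  7  8  9 10 11 12
     L  W  L  W  L  W  L  W  L  W  L  W  L
Position 12 is L, so the second player wins.

Second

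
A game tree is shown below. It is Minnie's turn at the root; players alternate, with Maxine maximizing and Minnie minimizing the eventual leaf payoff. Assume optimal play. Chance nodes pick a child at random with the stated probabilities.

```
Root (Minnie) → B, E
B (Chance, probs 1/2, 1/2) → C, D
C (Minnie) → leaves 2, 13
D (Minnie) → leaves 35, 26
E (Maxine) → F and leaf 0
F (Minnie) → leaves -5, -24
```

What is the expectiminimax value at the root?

C (Minnie): min(2, 13) = 2
D (Minnie): min(35, 26) = 26
B (Chance): 1/2·2 + 1/2·26 = 14
F (Minnie): min(-5, -24) = -24
E (Maxine): max(-24, 0) = 0
Root (Minnie): min(14, 0) = 0

0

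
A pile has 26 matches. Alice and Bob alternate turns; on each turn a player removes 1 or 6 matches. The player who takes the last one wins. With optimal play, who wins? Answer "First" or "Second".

First

Compute winning (W) and losing (L) positions by backward induction:
i:   0  1  2  3  4  5  6  7  8  9 10 11 12 13 14 15 16 17 18 19 20 21 22 23 24 25 26
     L  W  L  W  L  W  W  L  W  L  W  L  W  W  L  W  L  W  L  W  W  L  W  L  W  L  W
Position 26 is W, so the first player wins.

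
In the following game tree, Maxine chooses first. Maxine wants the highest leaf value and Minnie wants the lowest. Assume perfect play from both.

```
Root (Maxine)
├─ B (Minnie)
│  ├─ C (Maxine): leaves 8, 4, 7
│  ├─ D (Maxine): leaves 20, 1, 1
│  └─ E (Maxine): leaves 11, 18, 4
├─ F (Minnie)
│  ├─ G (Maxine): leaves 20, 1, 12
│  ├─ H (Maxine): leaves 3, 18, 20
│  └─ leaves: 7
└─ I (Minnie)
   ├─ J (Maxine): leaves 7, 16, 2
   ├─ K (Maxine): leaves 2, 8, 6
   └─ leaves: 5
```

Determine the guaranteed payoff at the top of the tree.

C (Maxine): max(8, 4, 7) = 8
D (Maxine): max(20, 1, 1) = 20
E (Maxine): max(11, 18, 4) = 18
B (Minnie): min(8, 20, 18) = 8
G (Maxine): max(20, 1, 12) = 20
H (Maxine): max(3, 18, 20) = 20
F (Minnie): min(20, 20, 7) = 7
J (Maxine): max(7, 16, 2) = 16
K (Maxine): max(2, 8, 6) = 8
I (Minnie): min(16, 8, 5) = 5
Root (Maxine): max(8, 7, 5) = 8

8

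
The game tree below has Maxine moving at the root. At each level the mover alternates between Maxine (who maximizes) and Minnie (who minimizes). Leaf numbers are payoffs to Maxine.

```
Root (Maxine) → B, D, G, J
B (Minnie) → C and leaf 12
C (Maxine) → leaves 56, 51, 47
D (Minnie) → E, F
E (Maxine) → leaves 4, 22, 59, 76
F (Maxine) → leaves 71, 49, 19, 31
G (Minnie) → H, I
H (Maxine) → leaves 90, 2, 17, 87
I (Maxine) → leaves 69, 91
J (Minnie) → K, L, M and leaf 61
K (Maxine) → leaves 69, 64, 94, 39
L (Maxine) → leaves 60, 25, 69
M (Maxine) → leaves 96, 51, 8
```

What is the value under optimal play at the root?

C (Maxine): max(56, 51, 47) = 56
B (Minnie): min(56, 12) = 12
E (Maxine): max(4, 22, 59, 76) = 76
F (Maxine): max(71, 49, 19, 31) = 71
D (Minnie): min(76, 71) = 71
H (Maxine): max(90, 2, 17, 87) = 90
I (Maxine): max(69, 91) = 91
G (Minnie): min(90, 91) = 90
K (Maxine): max(69, 64, 94, 39) = 94
L (Maxine): max(60, 25, 69) = 69
M (Maxine): max(96, 51, 8) = 96
J (Minnie): min(94, 69, 96, 61) = 61
Root (Maxine): max(12, 71, 90, 61) = 90

90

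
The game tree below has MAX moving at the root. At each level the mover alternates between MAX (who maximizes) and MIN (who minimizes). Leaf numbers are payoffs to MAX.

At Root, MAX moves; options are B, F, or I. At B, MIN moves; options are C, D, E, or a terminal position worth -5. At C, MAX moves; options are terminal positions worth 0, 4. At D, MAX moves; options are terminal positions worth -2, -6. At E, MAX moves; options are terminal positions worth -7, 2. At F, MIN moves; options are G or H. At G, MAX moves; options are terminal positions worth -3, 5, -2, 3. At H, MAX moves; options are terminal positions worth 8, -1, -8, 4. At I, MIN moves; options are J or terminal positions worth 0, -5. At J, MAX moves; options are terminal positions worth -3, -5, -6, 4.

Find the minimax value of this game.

C (MAX): max(0, 4) = 4
D (MAX): max(-2, -6) = -2
E (MAX): max(-7, 2) = 2
B (MIN): min(4, -2, 2, -5) = -5
G (MAX): max(-3, 5, -2, 3) = 5
H (MAX): max(8, -1, -8, 4) = 8
F (MIN): min(5, 8) = 5
J (MAX): max(-3, -5, -6, 4) = 4
I (MIN): min(4, 0, -5) = -5
Root (MAX): max(-5, 5, -5) = 5

5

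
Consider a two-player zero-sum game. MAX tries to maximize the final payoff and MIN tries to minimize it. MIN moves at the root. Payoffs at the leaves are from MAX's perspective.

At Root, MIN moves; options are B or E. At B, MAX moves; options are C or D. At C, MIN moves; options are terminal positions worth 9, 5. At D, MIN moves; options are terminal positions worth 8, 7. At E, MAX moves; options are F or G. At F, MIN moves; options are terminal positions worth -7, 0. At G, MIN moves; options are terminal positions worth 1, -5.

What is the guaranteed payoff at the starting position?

-5

C (MIN): min(9, 5) = 5
D (MIN): min(8, 7) = 7
B (MAX): max(5, 7) = 7
F (MIN): min(-7, 0) = -7
G (MIN): min(1, -5) = -5
E (MAX): max(-7, -5) = -5
Root (MIN): min(7, -5) = -5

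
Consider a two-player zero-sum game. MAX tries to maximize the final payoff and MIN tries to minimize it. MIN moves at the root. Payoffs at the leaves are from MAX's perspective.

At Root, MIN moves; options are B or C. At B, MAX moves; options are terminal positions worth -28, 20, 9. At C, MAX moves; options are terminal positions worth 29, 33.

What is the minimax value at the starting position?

B (MAX): max(-28, 20, 9) = 20
C (MAX): max(29, 33) = 33
Root (MIN): min(20, 33) = 20

20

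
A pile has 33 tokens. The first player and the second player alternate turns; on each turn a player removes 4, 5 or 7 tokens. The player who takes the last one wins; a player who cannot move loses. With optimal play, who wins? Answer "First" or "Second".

i:   0  1  2  3  4  5  6  7  8  9 10 11 12 13 14 15 16 17 18 19 20 21 22 23 24 25 26 27 28 29 30 31 32 33
     L  L  L  L  W  W  W  W  W  W  W  L  L  L  L  W  W  W  W  W  W  W  L  L  L  L  W  W  W  W  W  W  W  L
Position 33 is L, so the second player wins.

Second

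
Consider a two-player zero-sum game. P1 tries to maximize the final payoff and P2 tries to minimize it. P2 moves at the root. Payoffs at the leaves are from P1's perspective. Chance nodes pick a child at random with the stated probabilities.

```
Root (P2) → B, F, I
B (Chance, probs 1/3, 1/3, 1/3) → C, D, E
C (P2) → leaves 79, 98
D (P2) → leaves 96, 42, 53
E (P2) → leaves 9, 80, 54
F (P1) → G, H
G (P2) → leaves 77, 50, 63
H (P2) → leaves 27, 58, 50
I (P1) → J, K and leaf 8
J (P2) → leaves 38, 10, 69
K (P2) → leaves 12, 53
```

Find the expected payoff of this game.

C (P2): min(79, 98) = 79
D (P2): min(96, 42, 53) = 42
E (P2): min(9, 80, 54) = 9
B (Chance): 1/3·79 + 1/3·42 + 1/3·9 = 43.33
G (P2): min(77, 50, 63) = 50
H (P2): min(27, 58, 50) = 27
F (P1): max(50, 27) = 50
J (P2): min(38, 10, 69) = 10
K (P2): min(12, 53) = 12
I (P1): max(10, 12, 8) = 12
Root (P2): min(43.33, 50, 12) = 12

12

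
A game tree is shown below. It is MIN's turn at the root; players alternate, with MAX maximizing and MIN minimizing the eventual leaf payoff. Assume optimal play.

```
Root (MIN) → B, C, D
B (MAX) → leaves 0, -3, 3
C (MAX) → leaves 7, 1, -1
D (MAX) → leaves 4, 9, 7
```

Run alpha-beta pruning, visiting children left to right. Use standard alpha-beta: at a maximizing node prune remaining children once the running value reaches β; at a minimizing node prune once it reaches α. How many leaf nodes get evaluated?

B [α=-∞,β=+∞]: v=3
C [α=-∞,β=3]: v=7 after child 1 ≥ β → β-cutoff, skip 2
D [α=-∞,β=3]: v=4 after child 1 ≥ β → β-cutoff, skip 2
Root [α=-∞,β=+∞]: v=3
Leaves evaluated: 5 of 9.

5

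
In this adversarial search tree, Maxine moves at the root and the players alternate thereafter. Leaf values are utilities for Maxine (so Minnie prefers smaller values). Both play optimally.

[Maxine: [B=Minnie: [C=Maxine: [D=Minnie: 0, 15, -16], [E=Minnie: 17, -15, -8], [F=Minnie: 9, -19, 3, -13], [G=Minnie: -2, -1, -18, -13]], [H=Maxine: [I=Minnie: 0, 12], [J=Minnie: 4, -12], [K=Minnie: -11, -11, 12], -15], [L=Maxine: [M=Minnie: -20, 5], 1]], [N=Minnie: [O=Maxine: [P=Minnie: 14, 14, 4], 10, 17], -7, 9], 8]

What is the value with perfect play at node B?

D: min(0, 15, -16) = -16
E: min(17, -15, -8) = -15
F: min(9, -19, 3, -13) = -19
G: min(-2, -1, -18, -13) = -18
C: max(-16, -15, -19, -18) = -15
I: min(0, 12) = 0
J: min(4, -12) = -12
K: min(-11, -11, 12) = -11
H: max(0, -12, -11, -15) = 0
M: min(-20, 5) = -20
L: max(-20, 1) = 1
B: min(-15, 0, 1) = -15

-15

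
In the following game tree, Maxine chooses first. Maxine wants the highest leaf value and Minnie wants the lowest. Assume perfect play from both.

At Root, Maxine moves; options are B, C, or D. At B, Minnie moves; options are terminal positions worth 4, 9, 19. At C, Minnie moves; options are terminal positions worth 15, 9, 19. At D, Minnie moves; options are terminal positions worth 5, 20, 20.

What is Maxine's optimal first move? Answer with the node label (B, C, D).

B (Minnie): min(4, 9, 19) = 4
C (Minnie): min(15, 9, 19) = 9
D (Minnie): min(5, 20, 20) = 5
Root (Maxine): max(4, 9, 5) = 9
Maxine picks the child with the highest value: C (value 9).

C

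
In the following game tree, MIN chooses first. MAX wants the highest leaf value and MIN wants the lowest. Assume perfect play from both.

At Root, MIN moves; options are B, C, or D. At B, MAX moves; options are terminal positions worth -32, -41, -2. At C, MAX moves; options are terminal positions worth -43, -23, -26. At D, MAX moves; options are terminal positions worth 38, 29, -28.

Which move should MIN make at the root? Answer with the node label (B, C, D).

B (MAX): max(-32, -41, -2) = -2
C (MAX): max(-43, -23, -26) = -23
D (MAX): max(38, 29, -28) = 38
Root (MIN): min(-2, -23, 38) = -23
MIN picks the child with the lowest value: C (value -23).

C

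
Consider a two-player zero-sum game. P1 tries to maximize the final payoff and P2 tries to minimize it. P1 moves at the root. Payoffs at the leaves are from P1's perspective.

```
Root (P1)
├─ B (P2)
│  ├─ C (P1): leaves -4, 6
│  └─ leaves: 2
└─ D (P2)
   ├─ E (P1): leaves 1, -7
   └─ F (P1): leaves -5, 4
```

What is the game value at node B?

C: max(-4, 6) = 6
B: min(6, 2) = 2

2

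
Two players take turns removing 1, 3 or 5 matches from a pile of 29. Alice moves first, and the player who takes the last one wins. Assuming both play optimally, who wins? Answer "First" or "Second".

First

Positions where the player to move wins (W) vs loses (L):
i:   0  1  2  3  4  5  6  7  8  9 10 11 12 13 14 15 16 17 18 19 20 21 22 23 24 25 26 27 28 29
     L  W  L  W  L  W  L  W  L  W  L  W  L  W  L  W  L  W  L  W  L  W  L  W  L  W  L  W  L  W
Position 29 is W, so the first player wins.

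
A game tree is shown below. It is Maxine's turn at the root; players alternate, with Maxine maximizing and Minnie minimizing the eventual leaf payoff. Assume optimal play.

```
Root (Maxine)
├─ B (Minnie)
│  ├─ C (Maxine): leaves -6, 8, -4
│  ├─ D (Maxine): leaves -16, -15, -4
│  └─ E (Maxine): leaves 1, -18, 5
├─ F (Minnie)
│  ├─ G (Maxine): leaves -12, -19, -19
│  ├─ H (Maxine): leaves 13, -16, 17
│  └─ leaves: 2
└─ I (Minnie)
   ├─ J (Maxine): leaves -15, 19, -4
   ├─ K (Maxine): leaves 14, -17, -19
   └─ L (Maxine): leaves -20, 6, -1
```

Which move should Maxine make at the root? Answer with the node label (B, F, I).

C (Maxine): max(-6, 8, -4) = 8
D (Maxine): max(-16, -15, -4) = -4
E (Maxine): max(1, -18, 5) = 5
B (Minnie): min(8, -4, 5) = -4
G (Maxine): max(-12, -19, -19) = -12
H (Maxine): max(13, -16, 17) = 17
F (Minnie): min(-12, 17, 2) = -12
J (Maxine): max(-15, 19, -4) = 19
K (Maxine): max(14, -17, -19) = 14
L (Maxine): max(-20, 6, -1) = 6
I (Minnie): min(19, 14, 6) = 6
Root (Maxine): max(-4, -12, 6) = 6
Maxine picks the child with the highest value: I (value 6).

I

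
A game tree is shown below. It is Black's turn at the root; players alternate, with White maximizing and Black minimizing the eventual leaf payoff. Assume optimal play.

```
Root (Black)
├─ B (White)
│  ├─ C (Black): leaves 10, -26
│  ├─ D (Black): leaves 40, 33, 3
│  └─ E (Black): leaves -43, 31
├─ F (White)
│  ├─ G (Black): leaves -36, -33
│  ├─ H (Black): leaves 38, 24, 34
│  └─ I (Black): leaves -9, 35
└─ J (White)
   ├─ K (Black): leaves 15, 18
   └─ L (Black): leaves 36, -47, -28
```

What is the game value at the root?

3

C (Black): min(10, -26) = -26
D (Black): min(40, 33, 3) = 3
E (Black): min(-43, 31) = -43
B (White): max(-26, 3, -43) = 3
G (Black): min(-36, -33) = -36
H (Black): min(38, 24, 34) = 24
I (Black): min(-9, 35) = -9
F (White): max(-36, 24, -9) = 24
K (Black): min(15, 18) = 15
L (Black): min(36, -47, -28) = -47
J (White): max(15, -47) = 15
Root (Black): min(3, 24, 15) = 3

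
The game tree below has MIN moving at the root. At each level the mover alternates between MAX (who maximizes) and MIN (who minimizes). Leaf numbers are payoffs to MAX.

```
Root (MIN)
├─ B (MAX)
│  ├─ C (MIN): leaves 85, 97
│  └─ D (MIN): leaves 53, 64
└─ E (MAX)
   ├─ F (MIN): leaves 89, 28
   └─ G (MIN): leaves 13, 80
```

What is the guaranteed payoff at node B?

85

C: min(85, 97) = 85
D: min(53, 64) = 53
B: max(85, 53) = 85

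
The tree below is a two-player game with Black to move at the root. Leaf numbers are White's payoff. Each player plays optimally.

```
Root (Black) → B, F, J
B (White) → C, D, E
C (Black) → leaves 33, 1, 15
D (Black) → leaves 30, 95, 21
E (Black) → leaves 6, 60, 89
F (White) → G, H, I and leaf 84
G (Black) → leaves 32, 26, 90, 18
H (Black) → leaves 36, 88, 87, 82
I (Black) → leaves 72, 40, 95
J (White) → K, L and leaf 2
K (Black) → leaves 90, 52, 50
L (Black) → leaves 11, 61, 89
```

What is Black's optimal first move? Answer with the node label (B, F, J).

B

C (Black): min(33, 1, 15) = 1
D (Black): min(30, 95, 21) = 21
E (Black): min(6, 60, 89) = 6
B (White): max(1, 21, 6) = 21
G (Black): min(32, 26, 90, 18) = 18
H (Black): min(36, 88, 87, 82) = 36
I (Black): min(72, 40, 95) = 40
F (White): max(18, 36, 40, 84) = 84
K (Black): min(90, 52, 50) = 50
L (Black): min(11, 61, 89) = 11
J (White): max(50, 11, 2) = 50
Root (Black): min(21, 84, 50) = 21
Black picks the child with the lowest value: B (value 21).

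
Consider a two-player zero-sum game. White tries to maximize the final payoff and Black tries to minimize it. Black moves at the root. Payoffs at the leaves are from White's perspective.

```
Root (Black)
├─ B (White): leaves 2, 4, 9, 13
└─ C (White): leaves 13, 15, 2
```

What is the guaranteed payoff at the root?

13

B (White): max(2, 4, 9, 13) = 13
C (White): max(13, 15, 2) = 15
Root (Black): min(13, 15) = 13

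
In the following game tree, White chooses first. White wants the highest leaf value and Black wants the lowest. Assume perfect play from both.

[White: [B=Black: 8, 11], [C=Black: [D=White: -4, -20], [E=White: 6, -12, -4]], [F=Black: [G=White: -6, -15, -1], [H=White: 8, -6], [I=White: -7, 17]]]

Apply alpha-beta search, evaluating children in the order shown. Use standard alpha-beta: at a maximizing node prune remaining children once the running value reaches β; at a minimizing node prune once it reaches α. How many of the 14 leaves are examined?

7

B [α=-∞,β=+∞]: v=8
D [α=8,β=+∞]: v=-4
C [α=8,β=+∞]: v=-4 after child 1 ≤ α → α-cutoff, skip 1
G [α=8,β=+∞]: v=-1
F [α=8,β=+∞]: v=-1 after child 1 ≤ α → α-cutoff, skip 2
Root [α=-∞,β=+∞]: v=8
Leaves evaluated: 7 of 14.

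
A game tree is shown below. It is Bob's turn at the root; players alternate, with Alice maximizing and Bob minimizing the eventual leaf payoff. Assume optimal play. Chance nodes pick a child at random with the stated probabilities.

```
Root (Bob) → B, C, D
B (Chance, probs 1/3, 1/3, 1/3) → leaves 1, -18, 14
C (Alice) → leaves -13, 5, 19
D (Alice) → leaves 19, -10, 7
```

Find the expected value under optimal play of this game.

B (Chance): 1/3·1 + 1/3·-18 + 1/3·14 = -1
C (Alice): max(-13, 5, 19) = 19
D (Alice): max(19, -10, 7) = 19
Root (Bob): min(-1, 19, 19) = -1

-1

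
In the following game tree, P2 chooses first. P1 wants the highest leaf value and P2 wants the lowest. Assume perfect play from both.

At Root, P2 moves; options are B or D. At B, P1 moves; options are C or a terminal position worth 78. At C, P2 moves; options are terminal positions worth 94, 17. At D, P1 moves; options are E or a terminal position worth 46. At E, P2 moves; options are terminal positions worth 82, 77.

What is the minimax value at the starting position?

C (P2): min(94, 17) = 17
B (P1): max(17, 78) = 78
E (P2): min(82, 77) = 77
D (P1): max(77, 46) = 77
Root (P2): min(78, 77) = 77

77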